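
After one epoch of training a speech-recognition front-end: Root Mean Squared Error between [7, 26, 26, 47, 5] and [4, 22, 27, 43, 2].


MSE = 51/5 = 10.2
RMSE = √(51/5) = 3.1937

3.1937


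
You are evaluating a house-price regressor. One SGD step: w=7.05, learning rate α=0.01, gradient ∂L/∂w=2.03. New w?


w_new = w - α·∇
= 7.05 - 0.01·2.03
= 7.05 - 0.0203
= 7.0297

7.0297


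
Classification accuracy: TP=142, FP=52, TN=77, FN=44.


Accuracy = (TP+TN)/(TP+TN+FP+FN)
= (142+77)/(315)
= 219/315 = 69.52%

69.52%


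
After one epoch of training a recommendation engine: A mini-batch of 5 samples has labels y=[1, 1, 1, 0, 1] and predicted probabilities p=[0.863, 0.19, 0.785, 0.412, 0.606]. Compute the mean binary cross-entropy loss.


L[0] = -ln(0.863) = 0.1473
L[1] = -ln(0.19) = 1.6607
L[2] = -ln(0.785) = 0.2421
L[3] = -ln(1-0.412) = -ln(0.588) = 0.531
L[4] = -ln(0.606) = 0.5009
mean = (0.1473 + 1.6607 + 0.2421 + 0.531 + 0.5009)/5 = 0.6164

0.6164


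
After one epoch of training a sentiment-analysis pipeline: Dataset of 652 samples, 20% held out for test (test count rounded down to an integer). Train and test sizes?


Test = ⌊652·20/100⌋ = 130
Train = 652 - 130 = 522

Train: 522, Test: 130


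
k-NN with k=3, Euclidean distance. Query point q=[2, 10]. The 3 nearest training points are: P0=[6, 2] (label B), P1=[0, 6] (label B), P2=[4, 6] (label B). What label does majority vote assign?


d(q,P0) = 8.9443  (label B)
d(q,P1) = 4.4721  (label B)
d(q,P2) = 4.4721  (label B)
Votes: A=0, B=3
Majority → B

B


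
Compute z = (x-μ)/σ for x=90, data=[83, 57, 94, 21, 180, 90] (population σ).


μ = 87.5, σ = 48.2658
z = (90 - 87.5)/48.2658 = 0.0518

0.0518


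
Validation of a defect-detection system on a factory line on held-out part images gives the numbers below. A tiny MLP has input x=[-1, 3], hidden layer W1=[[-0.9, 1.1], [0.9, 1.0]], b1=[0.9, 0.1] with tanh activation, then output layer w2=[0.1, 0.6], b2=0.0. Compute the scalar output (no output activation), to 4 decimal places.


z1[0] = (-0.9)·(-1) + (1.1)·(3) + 0.9 = 5.1
z1[1] = (0.9)·(-1) + (1.0)·(3) + 0.1 = 2.2
h = tanh(z1) = [0.9999, 0.9757]
output = (0.1)·(0.9999) + (0.6)·(0.9757) + 0.0 = 0.6854

0.6854


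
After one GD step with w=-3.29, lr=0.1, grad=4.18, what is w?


w_new = w - α·∇
= -3.29 - 0.1·4.18
= -3.29 - 0.418
= -3.708

-3.708


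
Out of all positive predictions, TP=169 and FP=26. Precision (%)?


Precision = TP/(TP+FP)
= 169/(169+26)
= 169/195 = 86.67%

86.67%


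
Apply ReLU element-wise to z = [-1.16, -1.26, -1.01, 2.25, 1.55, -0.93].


ReLU(-1.16) = max(0, -1.16) = 0.0
ReLU(-1.26) = max(0, -1.26) = 0.0
ReLU(-1.01) = max(0, -1.01) = 0.0
ReLU(2.25) = max(0, 2.25) = 2.25
ReLU(1.55) = max(0, 1.55) = 1.55
ReLU(-0.93) = max(0, -0.93) = 0.0
result = [0.0, 0.0, 0.0, 2.25, 1.55, 0.0]

[0.0, 0.0, 0.0, 2.25, 1.55, 0.0]


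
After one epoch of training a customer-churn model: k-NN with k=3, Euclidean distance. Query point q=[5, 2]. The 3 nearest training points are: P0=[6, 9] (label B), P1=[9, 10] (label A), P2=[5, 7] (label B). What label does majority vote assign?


d(q,P0) = 7.0711  (label B)
d(q,P1) = 8.9443  (label A)
d(q,P2) = 5.0  (label B)
Votes: A=1, B=2
Majority → B

B


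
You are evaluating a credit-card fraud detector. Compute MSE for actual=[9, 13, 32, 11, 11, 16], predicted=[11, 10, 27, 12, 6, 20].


Squared errors: (9-11)²=4, (13-10)²=9, (32-27)²=25, (11-12)²=1, (11-6)²=25, (16-20)²=16
Sum = 80
MSE = 80/6 = 40/3

40/3


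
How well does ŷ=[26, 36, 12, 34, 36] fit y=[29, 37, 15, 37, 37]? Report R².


ȳ = 31
SS_res = Σ(y-ŷ)² = 29
SS_tot = Σ(y-ȳ)² = 368
R² = 1 - SS_res/SS_tot = 1 - 0.0788 = 0.9212

0.9212


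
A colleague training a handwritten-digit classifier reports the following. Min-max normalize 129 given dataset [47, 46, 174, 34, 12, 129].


min=12, max=174
(129-12)/(174-12) = 117/162 = 0.7222

0.7222


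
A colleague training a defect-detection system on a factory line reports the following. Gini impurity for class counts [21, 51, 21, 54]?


Probabilities: [21/147, 51/147, 21/147, 54/147] ≈ [0.1429, 0.3469, 0.1429, 0.3673]
Σpᵢ² = (441 + 2601 + 441 + 2916)/147² = 6399/21609
Gini = 1 - Σpᵢ² = 1 - 6399/21609 = 0.7039

0.7039


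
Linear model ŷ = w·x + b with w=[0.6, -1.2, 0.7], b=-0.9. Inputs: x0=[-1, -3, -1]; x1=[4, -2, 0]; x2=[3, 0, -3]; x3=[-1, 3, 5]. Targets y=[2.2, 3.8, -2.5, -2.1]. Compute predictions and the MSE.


ŷ0 = (0.6)·(-1) + (-1.2)·(-3) + (0.7)·(-1) - 0.9 = 1.4
ŷ1 = (0.6)·(4) + (-1.2)·(-2) + (0.7)·(0) - 0.9 = 3.9
ŷ2 = (0.6)·(3) + (-1.2)·(0) + (0.7)·(-3) - 0.9 = -1.2
ŷ3 = (0.6)·(-1) + (-1.2)·(3) + (0.7)·(5) - 0.9 = -1.6
errors² = [0.64, 0.01, 1.69, 0.25]
MSE = 2.5900/4 = 0.6475

0.6475


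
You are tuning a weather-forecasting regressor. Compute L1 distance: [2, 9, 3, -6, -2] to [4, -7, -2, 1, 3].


d = |2-4| + |9+ 7| + |3+ 2| + |-6-1| + |-2-3|
  = 2 + 16 + 5 + 7 + 5
  = 35

35


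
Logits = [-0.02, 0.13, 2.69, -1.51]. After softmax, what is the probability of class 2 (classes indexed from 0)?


Exponentials: e^-0.02=0.9802, e^0.13=1.1388, e^2.69=14.7317, e^-1.51=0.2209
Sum = 17.0716
Softmax = [0.0574, 0.0667, 0.8629, 0.0129]
p[2] = 14.7317/17.0716 = 0.8629

0.8629


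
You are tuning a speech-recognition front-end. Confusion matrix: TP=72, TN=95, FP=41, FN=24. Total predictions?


Total = TP + TN + FP + FN
= 72 + 95 + 41 + 24
= 232
(Predicted positive: 113, predicted negative: 119)

232


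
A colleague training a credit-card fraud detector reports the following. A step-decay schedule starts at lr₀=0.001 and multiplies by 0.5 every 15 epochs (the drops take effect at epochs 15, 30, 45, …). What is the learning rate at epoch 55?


n_drops = ⌊55/15⌋ = 3
lr = 0.001·0.5^3 = 0.001·0.125 = 0.000125

0.000125


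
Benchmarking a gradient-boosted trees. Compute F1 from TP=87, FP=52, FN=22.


Precision = 87/139 = 0.6259
Recall = 87/109 = 0.7982
F1 = 2·P·R/(P+R) = 2·TP/(2·TP+FP+FN) = 174/(174+52+22) = 174/248 = 0.7016

0.7016


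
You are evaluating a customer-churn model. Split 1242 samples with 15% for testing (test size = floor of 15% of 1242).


Test = ⌊1242·15/100⌋ = 186
Train = 1242 - 186 = 1056

Train: 1056, Test: 186


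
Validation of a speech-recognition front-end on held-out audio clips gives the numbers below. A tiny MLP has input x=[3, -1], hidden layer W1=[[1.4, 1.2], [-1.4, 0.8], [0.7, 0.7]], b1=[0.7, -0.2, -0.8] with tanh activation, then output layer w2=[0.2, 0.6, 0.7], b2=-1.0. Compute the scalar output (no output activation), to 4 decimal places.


z1[0] = (1.4)·(3) + (1.2)·(-1) + 0.7 = 3.7
z1[1] = (-1.4)·(3) + (0.8)·(-1) - 0.2 = -5.2
z1[2] = (0.7)·(3) + (0.7)·(-1) - 0.8 = 0.6
h = tanh(z1) = [0.9988, -0.9999, 0.537]
output = (0.2)·(0.9988) + (0.6)·(-0.9999) + (0.7)·(0.537) - 1.0 = -1.0243

-1.0243


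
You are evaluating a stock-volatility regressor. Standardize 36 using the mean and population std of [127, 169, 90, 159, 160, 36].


μ = 123.5, σ = 47.3524
z = (36 - 123.5)/47.3524 = -1.8478

-1.8478


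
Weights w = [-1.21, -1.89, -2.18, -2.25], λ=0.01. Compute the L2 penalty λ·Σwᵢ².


‖w‖₂² = (-1.21)² + (-1.89)² + (-2.18)² + (-2.25)²
     = 1.4641 + 3.5721 + 4.7524 + 5.0625
     = 14.8511
λ·‖w‖₂² = 0.01·14.8511 = 0.148511

0.148511


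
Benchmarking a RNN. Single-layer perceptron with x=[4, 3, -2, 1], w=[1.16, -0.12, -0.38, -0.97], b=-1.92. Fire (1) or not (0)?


z = (4)·(1.16) + (3)·(-0.12) + (-2)·(-0.38) + (1)·(-0.97) - 1.92
  = 2.15
step(z) = 1 (z≥0)

1


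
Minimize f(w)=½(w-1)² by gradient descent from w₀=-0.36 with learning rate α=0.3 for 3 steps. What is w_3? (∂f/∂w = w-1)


step 1: grad = -0.36-1 = -1.36; w = -0.36 - 0.3·(-1.36) = 0.048
step 2: grad = 0.048-1 = -0.952; w = 0.048 - 0.3·(-0.952) = 0.3336
step 3: grad = 0.3336-1 = -0.6664; w = 0.3336 - 0.3·(-0.6664) = 0.53352

0.53352


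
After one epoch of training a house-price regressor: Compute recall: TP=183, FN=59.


Recall = TP/(TP+FN)
= 183/(183+59)
= 183/242 = 75.62%

75.62%


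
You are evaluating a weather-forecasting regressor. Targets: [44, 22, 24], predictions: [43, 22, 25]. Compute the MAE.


Absolute errors: |44-43|=1, |22-22|=0, |24-25|=1
Sum = 2
MAE = 2/3 = 2/3

2/3


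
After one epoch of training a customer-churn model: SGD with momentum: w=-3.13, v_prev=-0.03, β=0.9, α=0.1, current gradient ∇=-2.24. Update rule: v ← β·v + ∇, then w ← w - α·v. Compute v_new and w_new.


v_new = 0.9·-0.03 - 2.24 = -0.027 - 2.24 = -2.267
w_new = -3.13 - 0.1·-2.267 = -3.13 + 0.2267 = -2.9033

v_new=-2.267, w_new=-2.9033


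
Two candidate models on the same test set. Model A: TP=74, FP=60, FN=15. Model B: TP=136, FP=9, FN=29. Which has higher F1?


Model A: P=74/134=0.5522, R=74/89=0.8315, F1=2PR/(P+R)=2TP/(2TP+FP+FN)=148/223=0.6637
Model B: P=136/145=0.9379, R=136/165=0.8242, F1=2PR/(P+R)=2TP/(2TP+FP+FN)=272/310=0.8774
0.6637 < 0.8774 → Model B

Model B


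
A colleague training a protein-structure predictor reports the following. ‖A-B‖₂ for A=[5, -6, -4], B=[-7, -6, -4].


d = √((5+ 7)² + (-6+ 6)² + (-4+ 4)²)
  = √(144 + 0 + 0)
  = √144 = 12.0

12.0


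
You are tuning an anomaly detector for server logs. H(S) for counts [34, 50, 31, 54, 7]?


Probabilities: [34/176, 50/176, 31/176, 54/176, 7/176] ≈ [0.1932, 0.2841, 0.1761, 0.3068, 0.0398]
H = -((34/176)·log₂(34/176) + (50/176)·log₂(50/176) + (31/176)·log₂(31/176) + (54/176)·log₂(54/176) + (7/176)·log₂(7/176))
  = 2.1233 bits

2.1233 bits


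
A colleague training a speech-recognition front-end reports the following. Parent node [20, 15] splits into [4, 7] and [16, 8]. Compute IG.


Parent = [20, 15], H_parent = 0.9852
H_left = 0.9457 (n=11), H_right = 0.9183 (n=24)
H_children = (11/35)·0.9457 + (24/35)·0.9183 = 0.9269
IG = 0.9852 - 0.9269 = 0.0583

0.0583


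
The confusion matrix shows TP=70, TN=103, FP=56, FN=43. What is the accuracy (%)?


Accuracy = (TP+TN)/(TP+TN+FP+FN)
= (70+103)/(272)
= 173/272 = 63.6%

63.6%


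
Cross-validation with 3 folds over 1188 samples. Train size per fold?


Fold size = 1188/3 = 396
Training per fold = 1188 - 396 = 792

792


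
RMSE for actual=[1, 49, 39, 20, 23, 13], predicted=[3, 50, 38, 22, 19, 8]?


MSE = 51/6 = 8.5
RMSE = √(51/6) = 2.9155

2.9155


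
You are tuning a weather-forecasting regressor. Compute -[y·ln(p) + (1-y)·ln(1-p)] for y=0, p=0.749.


BCE = -[y·ln(p) + (1-y)·ln(1-p)]
= -0 - 1·ln(1-0.749)
= -ln(0.251) = 1.3823

1.3823


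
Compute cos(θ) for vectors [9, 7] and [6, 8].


A·B = 9·6 + 7·8 = 110
‖A‖ = √130 = 11.4018, ‖B‖ = √100 = 10
cos = 110/(√130·√100) = 110/√13000 = 0.9648

0.9648


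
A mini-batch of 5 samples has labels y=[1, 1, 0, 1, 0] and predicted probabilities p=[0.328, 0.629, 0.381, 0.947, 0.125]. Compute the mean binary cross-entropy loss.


L[0] = -ln(0.328) = 1.1147
L[1] = -ln(0.629) = 0.4636
L[2] = -ln(1-0.381) = -ln(0.619) = 0.4797
L[3] = -ln(0.947) = 0.0545
L[4] = -ln(1-0.125) = -ln(0.875) = 0.1335
mean = (1.1147 + 0.4636 + 0.4797 + 0.0545 + 0.1335)/5 = 0.4492

0.4492


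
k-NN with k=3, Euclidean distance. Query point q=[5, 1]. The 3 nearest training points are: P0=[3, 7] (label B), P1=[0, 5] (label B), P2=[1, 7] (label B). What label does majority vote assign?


d(q,P0) = 6.3246  (label B)
d(q,P1) = 6.4031  (label B)
d(q,P2) = 7.2111  (label B)
Votes: A=0, B=3
Majority → B

B


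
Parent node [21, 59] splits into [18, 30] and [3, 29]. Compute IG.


Parent = [21, 59], H_parent = 0.8305
H_left = 0.9544 (n=48), H_right = 0.4489 (n=32)
H_children = (48/80)·0.9544 + (32/80)·0.4489 = 0.7522
IG = 0.8305 - 0.7522 = 0.0783

0.0783


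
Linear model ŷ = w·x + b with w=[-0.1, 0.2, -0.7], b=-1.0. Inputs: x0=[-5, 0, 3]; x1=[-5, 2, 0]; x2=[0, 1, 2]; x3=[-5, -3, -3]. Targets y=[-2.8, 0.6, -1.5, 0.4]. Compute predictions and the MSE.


ŷ0 = (-0.1)·(-5) + (0.2)·(0) + (-0.7)·(3) - 1.0 = -2.6
ŷ1 = (-0.1)·(-5) + (0.2)·(2) + (-0.7)·(0) - 1.0 = -0.1
ŷ2 = (-0.1)·(0) + (0.2)·(1) + (-0.7)·(2) - 1.0 = -2.2
ŷ3 = (-0.1)·(-5) + (0.2)·(-3) + (-0.7)·(-3) - 1.0 = 1.0
errors² = [0.04, 0.49, 0.49, 0.36]
MSE = 1.3800/4 = 0.345

0.345


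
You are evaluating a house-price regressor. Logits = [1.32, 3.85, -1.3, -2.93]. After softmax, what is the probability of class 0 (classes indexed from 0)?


Exponentials: e^1.32=3.7434, e^3.85=46.9931, e^-1.3=0.2725, e^-2.93=0.0534
Sum = 51.0624
Softmax = [0.0733, 0.9203, 0.0053, 0.001]
p[0] = 3.7434/51.0624 = 0.0733

0.0733


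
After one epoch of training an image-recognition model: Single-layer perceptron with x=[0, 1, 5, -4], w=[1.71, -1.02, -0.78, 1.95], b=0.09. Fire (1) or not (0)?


z = (0)·(1.71) + (1)·(-1.02) + (5)·(-0.78) + (-4)·(1.95) + 0.09
  = -12.63
step(z) = 0 (z<0)

0


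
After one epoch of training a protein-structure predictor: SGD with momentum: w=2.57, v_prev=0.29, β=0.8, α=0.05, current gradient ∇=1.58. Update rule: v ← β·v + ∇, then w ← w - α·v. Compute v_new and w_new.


v_new = 0.8·0.29 + 1.58 = 0.232 + 1.58 = 1.812
w_new = 2.57 - 0.05·1.812 = 2.57 - 0.0906 = 2.4794

v_new=1.812, w_new=2.4794


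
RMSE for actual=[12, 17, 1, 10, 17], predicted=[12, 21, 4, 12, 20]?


MSE = 38/5 = 7.6
RMSE = √(38/5) = 2.7568

2.7568


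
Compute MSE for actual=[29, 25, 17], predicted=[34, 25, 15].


Squared errors: (29-34)²=25, (25-25)²=0, (17-15)²=4
Sum = 29
MSE = 29/3 = 29/3

29/3


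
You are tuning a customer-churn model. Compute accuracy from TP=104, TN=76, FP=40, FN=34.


Accuracy = (TP+TN)/(TP+TN+FP+FN)
= (104+76)/(254)
= 180/254 = 70.87%

70.87%


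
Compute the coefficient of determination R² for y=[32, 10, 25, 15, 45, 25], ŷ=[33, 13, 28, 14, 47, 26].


ȳ = 25.3333
SS_res = Σ(y-ŷ)² = 25
SS_tot = Σ(y-ȳ)² = 773.33
R² = 1 - SS_res/SS_tot = 1 - 0.0323 = 0.9677

0.9677


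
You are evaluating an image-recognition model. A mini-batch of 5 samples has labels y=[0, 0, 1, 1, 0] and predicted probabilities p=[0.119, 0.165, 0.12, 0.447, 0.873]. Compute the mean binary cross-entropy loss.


L[0] = -ln(1-0.119) = -ln(0.881) = 0.1267
L[1] = -ln(1-0.165) = -ln(0.835) = 0.1803
L[2] = -ln(0.12) = 2.1203
L[3] = -ln(0.447) = 0.8052
L[4] = -ln(1-0.873) = -ln(0.127) = 2.0636
mean = (0.1267 + 0.1803 + 2.1203 + 0.8052 + 2.0636)/5 = 1.0592

1.0592


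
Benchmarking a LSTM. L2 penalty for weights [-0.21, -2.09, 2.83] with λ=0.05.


‖w‖₂² = (-0.21)² + (-2.09)² + (2.83)²
     = 0.0441 + 4.3681 + 8.0089
     = 12.4211
λ·‖w‖₂² = 0.05·12.4211 = 0.621055

0.621055


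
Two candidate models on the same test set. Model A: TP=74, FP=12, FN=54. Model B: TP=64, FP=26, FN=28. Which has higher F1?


Model A: P=74/86=0.8605, R=74/128=0.5781, F1=2PR/(P+R)=2TP/(2TP+FP+FN)=148/214=0.6916
Model B: P=64/90=0.7111, R=64/92=0.6957, F1=2PR/(P+R)=2TP/(2TP+FP+FN)=128/182=0.7033
0.6916 < 0.7033 → Model B

Model B


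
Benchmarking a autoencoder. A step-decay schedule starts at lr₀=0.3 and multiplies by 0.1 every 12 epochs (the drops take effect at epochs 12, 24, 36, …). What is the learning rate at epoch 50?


n_drops = ⌊50/12⌋ = 4
lr = 0.3·0.1^4 = 0.3·0.0001 = 0.00003

0.00003


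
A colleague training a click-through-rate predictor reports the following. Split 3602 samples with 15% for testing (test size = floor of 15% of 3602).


Test = ⌊3602·15/100⌋ = 540
Train = 3602 - 540 = 3062

Train: 3062, Test: 540


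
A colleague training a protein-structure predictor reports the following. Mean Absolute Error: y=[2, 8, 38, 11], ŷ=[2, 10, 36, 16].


Absolute errors: |2-2|=0, |8-10|=2, |38-36|=2, |11-16|=5
Sum = 9
MAE = 9/4 = 9/4

9/4


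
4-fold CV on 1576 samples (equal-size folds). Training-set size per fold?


Fold size = 1576/4 = 394
Training per fold = 1576 - 394 = 1182

1182


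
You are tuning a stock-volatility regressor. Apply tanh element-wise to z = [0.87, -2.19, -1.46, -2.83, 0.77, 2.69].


tanh(0.87) = 0.7014
tanh(-2.19) = -0.9753
tanh(-1.46) = -0.8977
tanh(-2.83) = -0.9931
tanh(0.77) = 0.6469
tanh(2.69) = 0.9908
result = [0.7014, -0.9753, -0.8977, -0.9931, 0.6469, 0.9908]

[0.7014, -0.9753, -0.8977, -0.9931, 0.6469, 0.9908]


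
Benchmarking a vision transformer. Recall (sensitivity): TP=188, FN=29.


Recall = TP/(TP+FN)
= 188/(188+29)
= 188/217 = 86.64%

86.64%


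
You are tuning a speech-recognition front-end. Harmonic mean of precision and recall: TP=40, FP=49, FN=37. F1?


Precision = 40/89 = 0.4494
Recall = 40/77 = 0.5195
F1 = 2·P·R/(P+R) = 2·TP/(2·TP+FP+FN) = 80/(80+49+37) = 80/166 = 0.4819

0.4819


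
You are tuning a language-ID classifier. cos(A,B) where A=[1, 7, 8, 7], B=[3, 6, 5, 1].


A·B = 1·3 + 7·6 + 8·5 + 7·1 = 92
‖A‖ = √163 = 12.7671, ‖B‖ = √71 = 8.4261
cos = 92/(√163·√71) = 92/√11573 = 0.8552

0.8552


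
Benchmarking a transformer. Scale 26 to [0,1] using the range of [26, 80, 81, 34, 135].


min=26, max=135
(26-26)/(135-26) = 0/109 = 0.0

0.0


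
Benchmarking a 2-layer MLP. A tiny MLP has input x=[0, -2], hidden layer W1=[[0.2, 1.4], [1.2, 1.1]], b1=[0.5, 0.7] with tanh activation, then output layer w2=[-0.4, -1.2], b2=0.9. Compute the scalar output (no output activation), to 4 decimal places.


z1[0] = (0.2)·(0) + (1.4)·(-2) + 0.5 = -2.3
z1[1] = (1.2)·(0) + (1.1)·(-2) + 0.7 = -1.5
h = tanh(z1) = [-0.9801, -0.9051]
output = (-0.4)·(-0.9801) + (-1.2)·(-0.9051) + 0.9 = 2.3782

2.3782


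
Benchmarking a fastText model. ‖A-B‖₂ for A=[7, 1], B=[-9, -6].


d = √((7+ 9)² + (1+ 6)²)
  = √(256 + 49)
  = √305 = 17.4642

17.4642


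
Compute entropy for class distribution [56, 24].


Probabilities: [56/80, 24/80] ≈ [0.7, 0.3]
H = -((56/80)·log₂(56/80) + (24/80)·log₂(24/80))
  = 0.8813 bits

0.8813 bits


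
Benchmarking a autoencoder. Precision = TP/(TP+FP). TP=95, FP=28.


Precision = TP/(TP+FP)
= 95/(95+28)
= 95/123 = 77.24%

77.24%


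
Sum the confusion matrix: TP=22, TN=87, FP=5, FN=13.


Total = TP + TN + FP + FN
= 22 + 87 + 5 + 13
= 127
(Predicted positive: 27, predicted negative: 100)

127


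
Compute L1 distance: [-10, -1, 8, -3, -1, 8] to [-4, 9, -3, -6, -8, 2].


d = |-10+ 4| + |-1-9| + |8+ 3| + |-3+ 6| + |-1+ 8| + |8-2|
  = 6 + 10 + 11 + 3 + 7 + 6
  = 43

43


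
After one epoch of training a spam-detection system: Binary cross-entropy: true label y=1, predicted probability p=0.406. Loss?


BCE = -[y·ln(p) + (1-y)·ln(1-p)]
= -1·ln(0.406) - 0
= -ln(0.406) = 0.9014

0.9014


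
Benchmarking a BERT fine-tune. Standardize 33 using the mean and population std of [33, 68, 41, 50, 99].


μ = 58.2, σ = 23.4896
z = (33 - 58.2)/23.4896 = -1.0728

-1.0728


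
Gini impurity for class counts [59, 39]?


Probabilities: [59/98, 39/98] ≈ [0.602, 0.398]
Σpᵢ² = (3481 + 1521)/98² = 5002/9604
Gini = 1 - Σpᵢ² = 1 - 5002/9604 = 0.4792

0.4792


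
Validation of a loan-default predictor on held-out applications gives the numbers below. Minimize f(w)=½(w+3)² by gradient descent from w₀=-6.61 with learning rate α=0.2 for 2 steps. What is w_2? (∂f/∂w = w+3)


step 1: grad = -6.61+3 = -3.61; w = -6.61 - 0.2·(-3.61) = -5.888
step 2: grad = -5.888+3 = -2.888; w = -5.888 - 0.2·(-2.888) = -5.3104

-5.3104


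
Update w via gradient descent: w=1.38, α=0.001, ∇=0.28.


w_new = w - α·∇
= 1.38 - 0.001·0.28
= 1.38 - 0.00028
= 1.37972

1.37972


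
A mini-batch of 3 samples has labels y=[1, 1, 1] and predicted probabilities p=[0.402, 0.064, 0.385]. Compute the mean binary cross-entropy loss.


L[0] = -ln(0.402) = 0.9113
L[1] = -ln(0.064) = 2.7489
L[2] = -ln(0.385) = 0.9545
mean = (0.9113 + 2.7489 + 0.9545)/3 = 1.5382

1.5382


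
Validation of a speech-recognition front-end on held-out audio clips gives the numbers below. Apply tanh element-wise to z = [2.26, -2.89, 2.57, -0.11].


tanh(2.26) = 0.9785
tanh(-2.89) = -0.9938
tanh(2.57) = 0.9884
tanh(-0.11) = -0.1096
result = [0.9785, -0.9938, 0.9884, -0.1096]

[0.9785, -0.9938, 0.9884, -0.1096]


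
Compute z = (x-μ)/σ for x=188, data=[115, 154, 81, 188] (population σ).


μ = 134.5, σ = 40.2647
z = (188 - 134.5)/40.2647 = 1.3287

1.3287


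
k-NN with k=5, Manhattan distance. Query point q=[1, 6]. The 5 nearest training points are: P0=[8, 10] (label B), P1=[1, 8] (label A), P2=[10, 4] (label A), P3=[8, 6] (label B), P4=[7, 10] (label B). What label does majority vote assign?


d(q,P0) = 11  (label B)
d(q,P1) = 2  (label A)
d(q,P2) = 11  (label A)
d(q,P3) = 7  (label B)
d(q,P4) = 10  (label B)
Votes: A=2, B=3
Majority → B

B


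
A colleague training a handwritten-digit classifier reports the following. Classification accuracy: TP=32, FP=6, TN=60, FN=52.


Accuracy = (TP+TN)/(TP+TN+FP+FN)
= (32+60)/(150)
= 92/150 = 61.33%

61.33%


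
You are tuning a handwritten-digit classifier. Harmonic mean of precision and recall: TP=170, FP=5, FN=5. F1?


Precision = 170/175 = 0.9714
Recall = 170/175 = 0.9714
F1 = 2·P·R/(P+R) = 2·TP/(2·TP+FP+FN) = 340/(340+5+5) = 340/350 = 0.9714

0.9714


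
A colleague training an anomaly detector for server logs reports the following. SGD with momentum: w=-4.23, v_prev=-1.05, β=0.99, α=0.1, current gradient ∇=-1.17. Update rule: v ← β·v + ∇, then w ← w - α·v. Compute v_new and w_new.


v_new = 0.99·-1.05 - 1.17 = -1.0395 - 1.17 = -2.2095
w_new = -4.23 - 0.1·-2.2095 = -4.23 + 0.22095 = -4.00905

v_new=-2.2095, w_new=-4.00905


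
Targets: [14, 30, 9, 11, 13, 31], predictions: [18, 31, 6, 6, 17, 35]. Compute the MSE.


Squared errors: (14-18)²=16, (30-31)²=1, (9-6)²=9, (11-6)²=25, (13-17)²=16, (31-35)²=16
Sum = 83
MSE = 83/6 = 83/6

83/6


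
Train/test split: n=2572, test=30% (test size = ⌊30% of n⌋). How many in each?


Test = ⌊2572·30/100⌋ = 771
Train = 2572 - 771 = 1801

Train: 1801, Test: 771


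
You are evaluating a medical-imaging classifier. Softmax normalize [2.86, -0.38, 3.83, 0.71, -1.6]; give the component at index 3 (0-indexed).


Exponentials: e^2.86=17.4615, e^-0.38=0.6839, e^3.83=46.0625, e^0.71=2.034, e^-1.6=0.2019
Sum = 66.4438
Softmax = [0.2628, 0.0103, 0.6933, 0.0306, 0.003]
p[3] = 2.034/66.4438 = 0.0306

0.0306


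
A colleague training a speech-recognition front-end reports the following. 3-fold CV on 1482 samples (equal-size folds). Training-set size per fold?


Fold size = 1482/3 = 494
Training per fold = 1482 - 494 = 988

988


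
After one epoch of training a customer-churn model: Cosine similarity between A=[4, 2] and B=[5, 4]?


A·B = 4·5 + 2·4 = 28
‖A‖ = √20 = 4.4721, ‖B‖ = √41 = 6.4031
cos = 28/(√20·√41) = 28/√820 = 0.9778

0.9778


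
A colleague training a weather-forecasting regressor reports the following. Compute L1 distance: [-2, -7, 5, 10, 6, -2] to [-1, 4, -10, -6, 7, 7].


d = |-2+ 1| + |-7-4| + |5+ 10| + |10+ 6| + |6-7| + |-2-7|
  = 1 + 11 + 15 + 16 + 1 + 9
  = 53

53


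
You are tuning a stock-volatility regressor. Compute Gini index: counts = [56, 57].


Probabilities: [56/113, 57/113] ≈ [0.4956, 0.5044]
Σpᵢ² = (3136 + 3249)/113² = 6385/12769
Gini = 1 - Σpᵢ² = 1 - 6385/12769 = 0.5

0.5


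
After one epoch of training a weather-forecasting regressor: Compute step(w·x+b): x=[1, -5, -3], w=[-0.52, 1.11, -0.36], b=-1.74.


z = (1)·(-0.52) + (-5)·(1.11) + (-3)·(-0.36) - 1.74
  = -6.73
step(z) = 0 (z<0)

0


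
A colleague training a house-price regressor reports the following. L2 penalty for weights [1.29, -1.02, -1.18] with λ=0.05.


‖w‖₂² = (1.29)² + (-1.02)² + (-1.18)²
     = 1.6641 + 1.0404 + 1.3924
     = 4.0969
λ·‖w‖₂² = 0.05·4.0969 = 0.204845

0.204845


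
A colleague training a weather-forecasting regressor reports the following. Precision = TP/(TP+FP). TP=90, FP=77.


Precision = TP/(TP+FP)
= 90/(90+77)
= 90/167 = 53.89%

53.89%


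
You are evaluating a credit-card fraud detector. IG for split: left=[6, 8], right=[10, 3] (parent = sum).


Parent = [16, 11], H_parent = 0.9751
H_left = 0.9852 (n=14), H_right = 0.7793 (n=13)
H_children = (14/27)·0.9852 + (13/27)·0.7793 = 0.8861
IG = 0.9751 - 0.8861 = 0.089

0.089


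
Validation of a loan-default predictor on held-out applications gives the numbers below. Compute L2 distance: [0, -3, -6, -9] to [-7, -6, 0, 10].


d = √((0+ 7)² + (-3+ 6)² + (-6-0)² + (-9-10)²)
  = √(49 + 9 + 36 + 361)
  = √455 = 21.3307

21.3307


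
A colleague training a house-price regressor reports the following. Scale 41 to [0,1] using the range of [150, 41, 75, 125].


min=41, max=150
(41-41)/(150-41) = 0/109 = 0.0

0.0


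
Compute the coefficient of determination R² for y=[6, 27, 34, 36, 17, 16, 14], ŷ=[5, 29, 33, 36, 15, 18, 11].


ȳ = 21.4286
SS_res = Σ(y-ŷ)² = 23
SS_tot = Σ(y-ȳ)² = 743.71
R² = 1 - SS_res/SS_tot = 1 - 0.0309 = 0.9691

0.9691


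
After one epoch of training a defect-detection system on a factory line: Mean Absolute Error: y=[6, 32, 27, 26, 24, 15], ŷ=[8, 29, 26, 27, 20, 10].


Absolute errors: |6-8|=2, |32-29|=3, |27-26|=1, |26-27|=1, |24-20|=4, |15-10|=5
Sum = 16
MAE = 16/6 = 8/3

8/3


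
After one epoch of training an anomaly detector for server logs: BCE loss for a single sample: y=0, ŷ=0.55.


BCE = -[y·ln(p) + (1-y)·ln(1-p)]
= -0 - 1·ln(1-0.55)
= -ln(0.45) = 0.7985

0.7985


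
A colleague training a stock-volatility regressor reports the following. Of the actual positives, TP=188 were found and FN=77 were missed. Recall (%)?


Recall = TP/(TP+FN)
= 188/(188+77)
= 188/265 = 70.94%

70.94%


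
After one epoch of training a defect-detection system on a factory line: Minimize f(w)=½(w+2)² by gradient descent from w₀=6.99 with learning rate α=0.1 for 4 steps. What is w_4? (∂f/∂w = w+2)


step 1: grad = 6.99+2 = 8.99; w = 6.99 - 0.1·(8.99) = 6.091
step 2: grad = 6.091+2 = 8.091; w = 6.091 - 0.1·(8.091) = 5.2819
step 3: grad = 5.2819+2 = 7.2819; w = 5.2819 - 0.1·(7.2819) = 4.55371
step 4: grad = 4.55371+2 = 6.55371; w = 4.55371 - 0.1·(6.55371) = 3.898339

3.898339


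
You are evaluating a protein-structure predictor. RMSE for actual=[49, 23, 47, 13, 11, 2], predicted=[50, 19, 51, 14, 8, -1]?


MSE = 52/6 = 8.6667
RMSE = √(52/6) = 2.9439

2.9439


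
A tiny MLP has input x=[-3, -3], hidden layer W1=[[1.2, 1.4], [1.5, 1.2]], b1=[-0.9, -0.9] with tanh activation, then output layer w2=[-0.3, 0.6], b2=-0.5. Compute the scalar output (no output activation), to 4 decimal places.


z1[0] = (1.2)·(-3) + (1.4)·(-3) - 0.9 = -8.7
z1[1] = (1.5)·(-3) + (1.2)·(-3) - 0.9 = -9.0
h = tanh(z1) = [-1.0, -1.0]
output = (-0.3)·(-1.0) + (0.6)·(-1.0) - 0.5 = -0.8

-0.8


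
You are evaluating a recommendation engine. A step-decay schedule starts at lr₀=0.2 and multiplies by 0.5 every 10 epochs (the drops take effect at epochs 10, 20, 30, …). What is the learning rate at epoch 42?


n_drops = ⌊42/10⌋ = 4
lr = 0.2·0.5^4 = 0.2·0.0625 = 0.0125

0.0125


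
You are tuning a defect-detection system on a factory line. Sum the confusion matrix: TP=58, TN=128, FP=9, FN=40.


Total = TP + TN + FP + FN
= 58 + 128 + 9 + 40
= 235
(Predicted positive: 67, predicted negative: 168)

235


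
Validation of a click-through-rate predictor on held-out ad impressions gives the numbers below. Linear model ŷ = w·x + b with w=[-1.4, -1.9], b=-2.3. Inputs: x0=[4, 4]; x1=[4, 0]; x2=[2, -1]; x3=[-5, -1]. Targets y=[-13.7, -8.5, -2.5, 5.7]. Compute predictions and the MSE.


ŷ0 = (-1.4)·(4) + (-1.9)·(4) - 2.3 = -15.5
ŷ1 = (-1.4)·(4) + (-1.9)·(0) - 2.3 = -7.9
ŷ2 = (-1.4)·(2) + (-1.9)·(-1) - 2.3 = -3.2
ŷ3 = (-1.4)·(-5) + (-1.9)·(-1) - 2.3 = 6.6
errors² = [3.24, 0.36, 0.49, 0.81]
MSE = 4.9000/4 = 1.225

1.225


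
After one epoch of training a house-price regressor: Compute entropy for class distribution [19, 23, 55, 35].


Probabilities: [19/132, 23/132, 55/132, 35/132] ≈ [0.1439, 0.1742, 0.4167, 0.2652]
H = -((19/132)·log₂(19/132) + (23/132)·log₂(23/132) + (55/132)·log₂(55/132) + (35/132)·log₂(35/132))
  = 1.8758 bits

1.8758 bits


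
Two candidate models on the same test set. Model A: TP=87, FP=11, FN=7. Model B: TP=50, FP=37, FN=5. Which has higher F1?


Model A: P=87/98=0.8878, R=87/94=0.9255, F1=2PR/(P+R)=2TP/(2TP+FP+FN)=174/192=0.9062
Model B: P=50/87=0.5747, R=50/55=0.9091, F1=2PR/(P+R)=2TP/(2TP+FP+FN)=100/142=0.7042
0.9062 > 0.7042 → Model A

Model A


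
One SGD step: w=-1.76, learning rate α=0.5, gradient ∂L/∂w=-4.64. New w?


w_new = w - α·∇
= -1.76 - 0.5·-4.64
= -1.76 + 2.32
= 0.56

0.56


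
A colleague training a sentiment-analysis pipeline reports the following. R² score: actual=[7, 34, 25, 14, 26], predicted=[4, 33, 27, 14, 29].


ȳ = 21.2
SS_res = Σ(y-ŷ)² = 23
SS_tot = Σ(y-ȳ)² = 454.8
R² = 1 - SS_res/SS_tot = 1 - 0.0506 = 0.9494

0.9494


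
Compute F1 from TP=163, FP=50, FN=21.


Precision = 163/213 = 0.7653
Recall = 163/184 = 0.8859
F1 = 2·P·R/(P+R) = 2·TP/(2·TP+FP+FN) = 326/(326+50+21) = 326/397 = 0.8212

0.8212


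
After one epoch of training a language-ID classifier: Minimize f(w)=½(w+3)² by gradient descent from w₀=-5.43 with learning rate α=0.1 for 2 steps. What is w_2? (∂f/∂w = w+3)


step 1: grad = -5.43+3 = -2.43; w = -5.43 - 0.1·(-2.43) = -5.187
step 2: grad = -5.187+3 = -2.187; w = -5.187 - 0.1·(-2.187) = -4.9683

-4.9683


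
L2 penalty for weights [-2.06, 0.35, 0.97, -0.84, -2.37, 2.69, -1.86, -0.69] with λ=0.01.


‖w‖₂² = (-2.06)² + (0.35)² + (0.97)² + (-0.84)² + (-2.37)² + (2.69)² + (-1.86)² + (-0.69)²
     = 4.2436 + 0.1225 + 0.9409 + 0.7056 + 5.6169 + 7.2361 + 3.4596 + 0.4761
     = 22.8013
λ·‖w‖₂² = 0.01·22.8013 = 0.228013

0.228013


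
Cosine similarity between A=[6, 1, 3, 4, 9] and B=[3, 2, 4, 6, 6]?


A·B = 6·3 + 1·2 + 3·4 + 4·6 + 9·6 = 110
‖A‖ = √143 = 11.9583, ‖B‖ = √101 = 10.0499
cos = 110/(√143·√101) = 110/√14443 = 0.9153

0.9153


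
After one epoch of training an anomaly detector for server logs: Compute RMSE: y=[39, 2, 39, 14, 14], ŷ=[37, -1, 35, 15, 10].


MSE = 46/5 = 9.2
RMSE = √(46/5) = 3.0332

3.0332


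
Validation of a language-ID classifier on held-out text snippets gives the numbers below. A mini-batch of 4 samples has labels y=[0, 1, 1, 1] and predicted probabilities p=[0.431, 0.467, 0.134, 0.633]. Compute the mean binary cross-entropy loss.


L[0] = -ln(1-0.431) = -ln(0.569) = 0.5639
L[1] = -ln(0.467) = 0.7614
L[2] = -ln(0.134) = 2.0099
L[3] = -ln(0.633) = 0.4573
mean = (0.5639 + 0.7614 + 2.0099 + 0.4573)/4 = 0.9481

0.9481


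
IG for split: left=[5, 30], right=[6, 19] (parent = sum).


Parent = [11, 49], H_parent = 0.6873
H_left = 0.5917 (n=35), H_right = 0.795 (n=25)
H_children = (35/60)·0.5917 + (25/60)·0.795 = 0.6764
IG = 0.6873 - 0.6764 = 0.0109

0.0109


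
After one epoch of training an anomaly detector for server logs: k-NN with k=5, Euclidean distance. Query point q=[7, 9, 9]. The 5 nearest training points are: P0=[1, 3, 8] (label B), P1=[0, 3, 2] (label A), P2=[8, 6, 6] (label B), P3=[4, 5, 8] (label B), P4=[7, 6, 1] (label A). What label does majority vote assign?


d(q,P0) = 8.544  (label B)
d(q,P1) = 11.5758  (label A)
d(q,P2) = 4.3589  (label B)
d(q,P3) = 5.099  (label B)
d(q,P4) = 8.544  (label A)
Votes: A=2, B=3
Majority → B

B


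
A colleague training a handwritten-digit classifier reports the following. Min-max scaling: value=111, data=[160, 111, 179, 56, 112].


min=56, max=179
(111-56)/(179-56) = 55/123 = 0.4472

0.4472


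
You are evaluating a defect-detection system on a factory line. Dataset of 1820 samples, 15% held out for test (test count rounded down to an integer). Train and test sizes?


Test = ⌊1820·15/100⌋ = 273
Train = 1820 - 273 = 1547

Train: 1547, Test: 273


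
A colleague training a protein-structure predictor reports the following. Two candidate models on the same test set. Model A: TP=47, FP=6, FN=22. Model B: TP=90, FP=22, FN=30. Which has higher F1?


Model A: P=47/53=0.8868, R=47/69=0.6812, F1=2PR/(P+R)=2TP/(2TP+FP+FN)=94/122=0.7705
Model B: P=90/112=0.8036, R=90/120=0.75, F1=2PR/(P+R)=2TP/(2TP+FP+FN)=180/232=0.7759
0.7705 < 0.7759 → Model B

Model B


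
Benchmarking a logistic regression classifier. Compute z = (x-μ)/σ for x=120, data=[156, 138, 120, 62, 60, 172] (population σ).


μ = 118, σ = 43.3282
z = (120 - 118)/43.3282 = 0.0462

0.0462


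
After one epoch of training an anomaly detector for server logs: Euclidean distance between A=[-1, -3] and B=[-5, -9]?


d = √((-1+ 5)² + (-3+ 9)²)
  = √(16 + 36)
  = √52 = 7.2111

7.2111


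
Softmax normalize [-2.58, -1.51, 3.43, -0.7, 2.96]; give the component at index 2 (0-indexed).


Exponentials: e^-2.58=0.0758, e^-1.51=0.2209, e^3.43=30.8766, e^-0.7=0.4966, e^2.96=19.298
Sum = 50.9679
Softmax = [0.0015, 0.0043, 0.6058, 0.0097, 0.3786]
p[2] = 30.8766/50.9679 = 0.6058

0.6058


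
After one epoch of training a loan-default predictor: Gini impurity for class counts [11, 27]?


Probabilities: [11/38, 27/38] ≈ [0.2895, 0.7105]
Σpᵢ² = (121 + 729)/38² = 850/1444
Gini = 1 - Σpᵢ² = 1 - 850/1444 = 0.4114

0.4114


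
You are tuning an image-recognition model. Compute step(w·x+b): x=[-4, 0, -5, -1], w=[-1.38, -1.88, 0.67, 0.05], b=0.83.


z = (-4)·(-1.38) + (0)·(-1.88) + (-5)·(0.67) + (-1)·(0.05) + 0.83
  = 2.95
step(z) = 1 (z≥0)

1


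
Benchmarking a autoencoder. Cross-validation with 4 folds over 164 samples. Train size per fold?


Fold size = 164/4 = 41
Training per fold = 164 - 41 = 123

123


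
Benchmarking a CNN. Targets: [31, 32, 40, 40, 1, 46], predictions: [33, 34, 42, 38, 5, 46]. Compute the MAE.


Absolute errors: |31-33|=2, |32-34|=2, |40-42|=2, |40-38|=2, |1-5|=4, |46-46|=0
Sum = 12
MAE = 12/6 = 2

2


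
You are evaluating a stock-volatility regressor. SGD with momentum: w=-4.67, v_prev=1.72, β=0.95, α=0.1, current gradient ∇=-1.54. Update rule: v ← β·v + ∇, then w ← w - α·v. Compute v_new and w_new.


v_new = 0.95·1.72 - 1.54 = 1.634 - 1.54 = 0.094
w_new = -4.67 - 0.1·0.094 = -4.67 - 0.0094 = -4.6794

v_new=0.094, w_new=-4.6794


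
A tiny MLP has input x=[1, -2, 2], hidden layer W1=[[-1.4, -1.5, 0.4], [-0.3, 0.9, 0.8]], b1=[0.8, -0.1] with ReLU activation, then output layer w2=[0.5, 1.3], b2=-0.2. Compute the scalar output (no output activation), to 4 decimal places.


z1[0] = (-1.4)·(1) + (-1.5)·(-2) + (0.4)·(2) + 0.8 = 3.2
z1[1] = (-0.3)·(1) + (0.9)·(-2) + (0.8)·(2) - 0.1 = -0.6
h = ReLU(z1) = [3.2, 0.0]
output = (0.5)·(3.2) + (1.3)·(0.0) - 0.2 = 1.4

1.4


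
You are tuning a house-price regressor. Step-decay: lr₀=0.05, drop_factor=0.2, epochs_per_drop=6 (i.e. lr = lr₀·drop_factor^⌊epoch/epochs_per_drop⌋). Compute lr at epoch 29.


n_drops = ⌊29/6⌋ = 4
lr = 0.05·0.2^4 = 0.05·0.0016 = 0.00008

0.00008


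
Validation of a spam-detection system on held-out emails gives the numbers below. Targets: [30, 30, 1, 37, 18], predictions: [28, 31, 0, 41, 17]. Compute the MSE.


Squared errors: (30-28)²=4, (30-31)²=1, (1-0)²=1, (37-41)²=16, (18-17)²=1
Sum = 23
MSE = 23/5 = 23/5

23/5


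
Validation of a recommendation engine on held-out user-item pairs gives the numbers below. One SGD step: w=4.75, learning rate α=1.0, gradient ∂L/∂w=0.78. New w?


w_new = w - α·∇
= 4.75 - 1.0·0.78
= 4.75 - 0.78
= 3.97

3.97


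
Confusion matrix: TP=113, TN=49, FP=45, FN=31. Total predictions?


Total = TP + TN + FP + FN
= 113 + 49 + 45 + 31
= 238
(Predicted positive: 158, predicted negative: 80)

238


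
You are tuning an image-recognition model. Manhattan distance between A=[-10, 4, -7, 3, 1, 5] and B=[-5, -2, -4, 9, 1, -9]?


d = |-10+ 5| + |4+ 2| + |-7+ 4| + |3-9| + |1-1| + |5+ 9|
  = 5 + 6 + 3 + 6 + 0 + 14
  = 34

34


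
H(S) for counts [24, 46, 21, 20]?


Probabilities: [24/111, 46/111, 21/111, 20/111] ≈ [0.2162, 0.4144, 0.1892, 0.1802]
H = -((24/111)·log₂(24/111) + (46/111)·log₂(46/111) + (21/111)·log₂(21/111) + (20/111)·log₂(20/111))
  = 1.9043 bits

1.9043 bits


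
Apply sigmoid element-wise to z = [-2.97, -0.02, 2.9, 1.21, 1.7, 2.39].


σ(-2.97) = 1/(1+e^2.97) = 0.0488
σ(-0.02) = 1/(1+e^0.02) = 0.495
σ(2.9) = 1/(1+e^-2.9) = 0.9478
σ(1.21) = 1/(1+e^-1.21) = 0.7703
σ(1.7) = 1/(1+e^-1.7) = 0.8455
σ(2.39) = 1/(1+e^-2.39) = 0.9161
result = [0.0488, 0.495, 0.9478, 0.7703, 0.8455, 0.9161]

[0.0488, 0.495, 0.9478, 0.7703, 0.8455, 0.9161]


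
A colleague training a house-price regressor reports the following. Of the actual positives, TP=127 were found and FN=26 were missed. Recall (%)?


Recall = TP/(TP+FN)
= 127/(127+26)
= 127/153 = 83.01%

83.01%


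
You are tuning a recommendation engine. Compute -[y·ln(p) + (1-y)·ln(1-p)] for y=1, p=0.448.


BCE = -[y·ln(p) + (1-y)·ln(1-p)]
= -1·ln(0.448) - 0
= -ln(0.448) = 0.803

0.803


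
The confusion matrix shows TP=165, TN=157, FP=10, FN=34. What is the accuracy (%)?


Accuracy = (TP+TN)/(TP+TN+FP+FN)
= (165+157)/(366)
= 322/366 = 87.98%

87.98%


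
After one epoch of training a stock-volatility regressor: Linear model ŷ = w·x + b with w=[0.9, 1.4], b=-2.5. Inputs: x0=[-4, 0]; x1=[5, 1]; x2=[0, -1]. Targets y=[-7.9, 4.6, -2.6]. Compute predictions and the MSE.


ŷ0 = (0.9)·(-4) + (1.4)·(0) - 2.5 = -6.1
ŷ1 = (0.9)·(5) + (1.4)·(1) - 2.5 = 3.4
ŷ2 = (0.9)·(0) + (1.4)·(-1) - 2.5 = -3.9
errors² = [3.24, 1.44, 1.69]
MSE = 6.3700/3 = 2.1233

2.1233


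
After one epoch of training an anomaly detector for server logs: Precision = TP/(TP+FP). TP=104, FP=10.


Precision = TP/(TP+FP)
= 104/(104+10)
= 104/114 = 91.23%

91.23%


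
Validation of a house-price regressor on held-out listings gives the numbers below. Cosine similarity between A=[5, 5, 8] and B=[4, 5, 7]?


A·B = 5·4 + 5·5 + 8·7 = 101
‖A‖ = √114 = 10.6771, ‖B‖ = √90 = 9.4868
cos = 101/(√114·√90) = 101/√10260 = 0.9971

0.9971


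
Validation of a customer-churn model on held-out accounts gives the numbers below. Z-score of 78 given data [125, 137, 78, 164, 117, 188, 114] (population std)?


μ = 131.8571, σ = 33.1638
z = (78 - 131.8571)/33.1638 = -1.624

-1.624


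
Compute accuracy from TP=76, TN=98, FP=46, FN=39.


Accuracy = (TP+TN)/(TP+TN+FP+FN)
= (76+98)/(259)
= 174/259 = 67.18%

67.18%


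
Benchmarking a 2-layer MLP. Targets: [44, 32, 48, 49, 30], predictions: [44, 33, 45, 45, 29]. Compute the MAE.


Absolute errors: |44-44|=0, |32-33|=1, |48-45|=3, |49-45|=4, |30-29|=1
Sum = 9
MAE = 9/5 = 9/5

9/5


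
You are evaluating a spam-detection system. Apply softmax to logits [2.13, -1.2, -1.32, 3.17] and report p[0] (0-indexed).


Exponentials: e^2.13=8.4149, e^-1.2=0.3012, e^-1.32=0.2671, e^3.17=23.8075
Sum = 32.7907
Softmax = [0.2566, 0.0092, 0.0081, 0.726]
p[0] = 8.4149/32.7907 = 0.2566

0.2566


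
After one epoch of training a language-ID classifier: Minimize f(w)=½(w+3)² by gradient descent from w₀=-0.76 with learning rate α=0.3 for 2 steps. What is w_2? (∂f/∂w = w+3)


step 1: grad = -0.76+3 = 2.24; w = -0.76 - 0.3·(2.24) = -1.432
step 2: grad = -1.432+3 = 1.568; w = -1.432 - 0.3·(1.568) = -1.9024

-1.9024


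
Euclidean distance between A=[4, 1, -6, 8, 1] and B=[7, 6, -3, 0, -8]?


d = √((4-7)² + (1-6)² + (-6+ 3)² + (8-0)² + (1+ 8)²)
  = √(9 + 25 + 9 + 64 + 81)
  = √188 = 13.7113

13.7113


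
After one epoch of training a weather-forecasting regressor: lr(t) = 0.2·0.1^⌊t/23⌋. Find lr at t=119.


n_drops = ⌊119/23⌋ = 5
lr = 0.2·0.1^5 = 0.2·0.00001 = 0.000002

0.000002
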